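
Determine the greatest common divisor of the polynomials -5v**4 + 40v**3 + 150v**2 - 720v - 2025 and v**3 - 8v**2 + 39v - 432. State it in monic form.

v - 9

Apply the Euclidean algorithm:
  -5v**4 + 40v**3 + 150v**2 - 720v - 2025 = (-5v)(v**3 - 8v**2 + 39v - 432) + (345v**2 - 2880v - 2025)
  v**3 - 8v**2 + 39v - 432 = ((1/345)v + 8/7935)(345v**2 - 2880v - 2025) + ((25272/529)v - 227448/529)
  345v**2 - 2880v - 2025 = ((60835/8424)v + 13225/2808)((25272/529)v - 227448/529) + (0)
Last nonzero remainder: (25272/529)v - 227448/529. Dividing through by 25272/529 gives the monic gcd v - 9.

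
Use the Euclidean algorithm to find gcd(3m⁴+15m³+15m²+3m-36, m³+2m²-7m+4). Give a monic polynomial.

m²+3m-4

Repeated division with remainder:
  3m⁴+15m³+15m²+3m-36 = (3m+9)(m³+2m²-7m+4) + (18m²+54m-72)
  m³+2m²-7m+4 = ((1/18)m-1/18)(18m²+54m-72) + (0)
Last nonzero remainder: 18m²+54m-72. Dividing through by 18 gives the monic gcd m²+3m-4.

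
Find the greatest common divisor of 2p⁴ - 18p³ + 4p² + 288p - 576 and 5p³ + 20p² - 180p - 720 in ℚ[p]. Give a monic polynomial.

By polynomial division,
  2p⁴ - 18p³ + 4p² + 288p - 576 = ((2/5)p - 26/5)(5p³ + 20p² - 180p - 720) + (180p² - 360p - 4320)
  5p³ + 20p² - 180p - 720 = ((1/36)p + 1/6)(180p² - 360p - 4320) + (0)
Last nonzero remainder: 180p² - 360p - 4320. Dividing through by 180 gives the monic gcd p² - 2p - 24.

p² - 2p - 24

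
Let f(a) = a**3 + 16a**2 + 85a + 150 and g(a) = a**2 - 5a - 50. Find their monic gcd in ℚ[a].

a + 5

Apply the Euclidean algorithm:
  a**3 + 16a**2 + 85a + 150 = (a + 21)(a**2 - 5a - 50) + (240a + 1200)
  a**2 - 5a - 50 = ((1/240)a - 1/24)(240a + 1200) + (0)
Last nonzero remainder: 240a + 1200. Dividing through by 240 gives the monic gcd a + 5.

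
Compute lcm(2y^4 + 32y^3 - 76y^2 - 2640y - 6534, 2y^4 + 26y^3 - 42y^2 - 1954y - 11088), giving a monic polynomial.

By polynomial division,
  2y^4 + 32y^3 - 76y^2 - 2640y - 6534 = (2y^4 + 26y^3 - 42y^2 - 1954y - 11088) + (6y^3 - 34y^2 - 686y + 4554)
  2y^4 + 26y^3 - 42y^2 - 1954y - 11088 = ((1/3)y + 56/9)(6y^3 - 34y^2 - 686y + 4554) + ((3584/9)y^2 + (7168/9)y - 39424)
  6y^3 - 34y^2 - 686y + 4554 = ((27/1792)y - 207/1792)((3584/9)y^2 + (7168/9)y - 39424) + (0)
Last nonzero remainder: (3584/9)y^2 + (7168/9)y - 39424. Dividing through by 3584/9 gives the monic gcd y^2 + 2y - 99.
Then lcm(f, g) = f·g / gcd(f, g); expanding and making the result monic gives the answer.

y^6 + 27y^5 + 194y^4 - 842y^3 - 19915y^2 - 109857y - 182952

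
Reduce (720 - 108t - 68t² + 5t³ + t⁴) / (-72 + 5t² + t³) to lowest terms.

Apply the Euclidean algorithm:
  t⁴ + 5t³ - 68t² - 108t + 720 = (t)(t³ + 5t² - 72) + (-68t² - 36t + 720)
  t³ + 5t² - 72 = (-(1/68)t - 19/289)(-68t² - 36t + 720) + ((2376/289)t - 7128/289)
  -68t² - 36t + 720 = (-(4913/594)t - 2890/99)((2376/289)t - 7128/289) + (0)
Last nonzero remainder: (2376/289)t - 7128/289. Dividing through by 2376/289 gives the monic gcd t - 3.
Cancel t - 3 from numerator and denominator to get the reduced form.

(-240 - 44t + 8t² + t³)/(24 + 8t + t²)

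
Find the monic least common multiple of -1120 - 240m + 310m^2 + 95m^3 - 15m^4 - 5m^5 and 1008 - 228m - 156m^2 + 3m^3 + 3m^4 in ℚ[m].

Euclidean algorithm in ℚ[m]:
  -5m^5 - 15m^4 + 95m^3 + 310m^2 - 240m - 1120 = (-(5/3)m - 10/3)(3m^4 + 3m^3 - 156m^2 - 228m + 1008) + (-155m^3 - 590m^2 + 680m + 2240)
  3m^4 + 3m^3 - 156m^2 - 228m + 1008 = (-(3/155)m + 261/4805)(-155m^3 - 590m^2 + 680m + 2240) + (-(106470/961)m^2 - (212940/961)m + 851760/961)
  -155m^3 - 590m^2 + 680m + 2240 = ((29791/21294)m + 3844/1521)(-(106470/961)m^2 - (212940/961)m + 851760/961) + (0)
Last nonzero remainder: -(106470/961)m^2 - (212940/961)m + 851760/961. Dividing through by -106470/961 gives the monic gcd m^2 + 2m - 8.
Then lcm(f, g) = f·g / gcd(f, g); expanding and making the result monic gives the answer.

-9408 - 2240m + 2780m^2 + 908m^3 - 169m^4 - 64m^5 + 2m^6 + m^7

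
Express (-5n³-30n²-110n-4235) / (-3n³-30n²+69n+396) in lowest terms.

(5n²-25n+385)/(3n²-3n-36)

By polynomial division,
  -5n³-30n²-110n-4235 = (5/3)(-3n³-30n²+69n+396) + (20n²-225n-4895)
  -3n³-30n²+69n+396 = (-(3/20)n-51/16)(20n²-225n-4895) + (-(22119/16)n-243309/16)
  20n²-225n-4895 = (-(320/22119)n+7120/22119)(-(22119/16)n-243309/16) + (0)
Last nonzero remainder: -(22119/16)n-243309/16. Dividing through by -22119/16 gives the monic gcd n+11.
Cancel n+11 from numerator and denominator to get the reduced form.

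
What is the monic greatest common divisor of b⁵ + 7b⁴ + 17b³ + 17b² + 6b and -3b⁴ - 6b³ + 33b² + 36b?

b² + b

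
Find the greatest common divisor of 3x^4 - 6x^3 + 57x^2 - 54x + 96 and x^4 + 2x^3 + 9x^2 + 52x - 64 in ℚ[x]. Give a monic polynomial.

x^2 - x + 16

Apply the Euclidean algorithm:
  3x^4 - 6x^3 + 57x^2 - 54x + 96 = (3)(x^4 + 2x^3 + 9x^2 + 52x - 64) + (-12x^3 + 30x^2 - 210x + 288)
  x^4 + 2x^3 + 9x^2 + 52x - 64 = (-(1/12)x - 3/8)(-12x^3 + 30x^2 - 210x + 288) + ((11/4)x^2 - (11/4)x + 44)
  -12x^3 + 30x^2 - 210x + 288 = (-(48/11)x + 72/11)((11/4)x^2 - (11/4)x + 44) + (0)
Last nonzero remainder: (11/4)x^2 - (11/4)x + 44. Dividing through by 11/4 gives the monic gcd x^2 - x + 16.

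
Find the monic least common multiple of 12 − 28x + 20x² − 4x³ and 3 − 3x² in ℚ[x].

−3 + 4x + 2x² − 4x³ + x⁴

Apply the Euclidean algorithm:
  −4x³ + 20x² − 28x + 12 = ((4/3)x − 20/3)(−3x² + 3) + (−32x + 32)
  −3x² + 3 = ((3/32)x + 3/32)(−32x + 32) + (0)
Last nonzero remainder: −32x + 32. Dividing through by −32 gives the monic gcd x − 1.
Then lcm(f, g) = f·g / gcd(f, g); expanding and making the result monic gives the answer.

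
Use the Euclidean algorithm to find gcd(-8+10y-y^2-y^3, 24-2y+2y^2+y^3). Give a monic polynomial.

Euclidean algorithm in ℚ[y]:
  -y^3-y^2+10y-8 = (-1)(y^3+2y^2-2y+24) + (y^2+8y+16)
  y^3+2y^2-2y+24 = (y-6)(y^2+8y+16) + (30y+120)
  y^2+8y+16 = ((1/30)y+2/15)(30y+120) + (0)
Last nonzero remainder: 30y+120. Dividing through by 30 gives the monic gcd y+4.

4+y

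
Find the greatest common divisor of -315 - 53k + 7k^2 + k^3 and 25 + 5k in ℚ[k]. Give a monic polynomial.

Apply the Euclidean algorithm:
  k^3 + 7k^2 - 53k - 315 = ((1/5)k^2 + (2/5)k - 63/5)(5k + 25) + (0)
Last nonzero remainder: 5k + 25. Dividing through by 5 gives the monic gcd k + 5.

5 + k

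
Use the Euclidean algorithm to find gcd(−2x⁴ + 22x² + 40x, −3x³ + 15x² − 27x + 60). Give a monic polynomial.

x − 4

By polynomial division,
  −2x⁴ + 22x² + 40x = ((2/3)x + 10/3)(−3x³ + 15x² − 27x + 60) + (−10x² + 90x − 200)
  −3x³ + 15x² − 27x + 60 = ((3/10)x + 6/5)(−10x² + 90x − 200) + (−75x + 300)
  −10x² + 90x − 200 = ((2/15)x − 2/3)(−75x + 300) + (0)
Last nonzero remainder: −75x + 300. Dividing through by −75 gives the monic gcd x − 4.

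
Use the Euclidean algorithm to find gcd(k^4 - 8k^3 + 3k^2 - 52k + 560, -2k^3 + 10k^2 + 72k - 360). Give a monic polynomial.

By polynomial division,
  k^4 - 8k^3 + 3k^2 - 52k + 560 = (-(1/2)k + 3/2)(-2k^3 + 10k^2 + 72k - 360) + (24k^2 - 340k + 1100)
  -2k^3 + 10k^2 + 72k - 360 = (-(1/12)k - 55/72)(24k^2 - 340k + 1100) + (-(1729/18)k + 8645/18)
  24k^2 - 340k + 1100 = (-(432/1729)k + 3960/1729)(-(1729/18)k + 8645/18) + (0)
Last nonzero remainder: -(1729/18)k + 8645/18. Dividing through by -1729/18 gives the monic gcd k - 5.

k - 5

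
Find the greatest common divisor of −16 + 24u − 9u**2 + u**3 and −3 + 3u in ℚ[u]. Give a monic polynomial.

Apply the Euclidean algorithm:
  u**3 − 9u**2 + 24u − 16 = ((1/3)u**2 − (8/3)u + 16/3)(3u − 3) + (0)
Last nonzero remainder: 3u − 3. Dividing through by 3 gives the monic gcd u − 1.

−1 + u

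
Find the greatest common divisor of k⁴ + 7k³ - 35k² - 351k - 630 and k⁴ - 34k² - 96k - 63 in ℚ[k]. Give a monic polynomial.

k² - 4k - 21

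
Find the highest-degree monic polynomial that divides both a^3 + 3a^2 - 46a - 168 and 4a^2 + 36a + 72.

a + 6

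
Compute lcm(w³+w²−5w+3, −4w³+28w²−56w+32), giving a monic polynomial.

By polynomial division,
  w³+w²−5w+3 = (−1/4)(−4w³+28w²−56w+32) + (8w²−19w+11)
  −4w³+28w²−56w+32 = (−(1/2)w+37/16)(8w²−19w+11) + (−(105/16)w+105/16)
  8w²−19w+11 = (−(128/105)w+176/105)(−(105/16)w+105/16) + (0)
Last nonzero remainder: −(105/16)w+105/16. Dividing through by −105/16 gives the monic gcd w−1.
Then lcm(f, g) = f·g / gcd(f, g); expanding and making the result monic gives the answer.

w⁵−5w⁴−3w³+41w²−58w+24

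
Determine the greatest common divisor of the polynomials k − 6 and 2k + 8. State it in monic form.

Euclidean algorithm in ℚ[k]:
  k − 6 = (1/2)(2k + 8) + (−10)
  2k + 8 = (−(1/5)k − 4/5)(−10) + (0)
The last nonzero remainder is the constant −10, so the polynomials are coprime and gcd = 1.

1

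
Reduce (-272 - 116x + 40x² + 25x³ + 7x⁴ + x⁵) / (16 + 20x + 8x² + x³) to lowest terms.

(-34 + 11x + x² + x³)/(2 + x)

Euclidean algorithm in ℚ[x]:
  x⁵ + 7x⁴ + 25x³ + 40x² - 116x - 272 = (x² - x + 13)(x³ + 8x² + 20x + 16) + (-60x² - 360x - 480)
  x³ + 8x² + 20x + 16 = (-(1/60)x - 1/30)(-60x² - 360x - 480) + (0)
Last nonzero remainder: -60x² - 360x - 480. Dividing through by -60 gives the monic gcd x² + 6x + 8.
Cancel x² + 6x + 8 from numerator and denominator to get the reduced form.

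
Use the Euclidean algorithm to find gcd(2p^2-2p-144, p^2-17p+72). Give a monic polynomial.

p-9

By polynomial division,
  2p^2-2p-144 = (2)(p^2-17p+72) + (32p-288)
  p^2-17p+72 = ((1/32)p-1/4)(32p-288) + (0)
Last nonzero remainder: 32p-288. Dividing through by 32 gives the monic gcd p-9.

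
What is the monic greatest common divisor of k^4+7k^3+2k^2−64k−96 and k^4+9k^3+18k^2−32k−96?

k^2+8k+16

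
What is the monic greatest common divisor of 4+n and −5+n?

1

Euclidean algorithm in ℚ[n]:
  n+4 = (n−5) + (9)
  n−5 = ((1/9)n−5/9)(9) + (0)
The last nonzero remainder is the constant 9, so the polynomials are coprime and gcd = 1.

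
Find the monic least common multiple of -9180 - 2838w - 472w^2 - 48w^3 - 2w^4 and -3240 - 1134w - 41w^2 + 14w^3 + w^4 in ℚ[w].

-165240 - 74034w - 11001w^2 - 625w^3 + 80w^4 + 19w^5 + w^6

Apply the Euclidean algorithm:
  -2w^4 - 48w^3 - 472w^2 - 2838w - 9180 = (-2)(w^4 + 14w^3 - 41w^2 - 1134w - 3240) + (-20w^3 - 554w^2 - 5106w - 15660)
  w^4 + 14w^3 - 41w^2 - 1134w - 3240 = (-(1/20)w + 137/200)(-20w^3 - 554w^2 - 5106w - 15660) + ((8319/100)w^2 + (158061/100)w + 74871/10)
  -20w^3 - 554w^2 - 5106w - 15660 = (-(2000/8319)w - 5800/2773)((8319/100)w^2 + (158061/100)w + 74871/10) + (0)
Last nonzero remainder: (8319/100)w^2 + (158061/100)w + 74871/10. Dividing through by 8319/100 gives the monic gcd w^2 + 19w + 90.
Then lcm(f, g) = f·g / gcd(f, g); expanding and making the result monic gives the answer.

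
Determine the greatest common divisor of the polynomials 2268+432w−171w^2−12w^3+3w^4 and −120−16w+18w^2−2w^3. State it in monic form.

By polynomial division,
  3w^4−12w^3−171w^2+432w+2268 = (−(3/2)w−15/2)(−2w^3+18w^2−16w−120) + (−60w^2+132w+1368)
  −2w^3+18w^2−16w−120 = ((1/30)w−17/75)(−60w^2+132w+1368) + (−(792/25)w+4752/25)
  −60w^2+132w+1368 = ((125/66)w+475/66)(−(792/25)w+4752/25) + (0)
Last nonzero remainder: −(792/25)w+4752/25. Dividing through by −792/25 gives the monic gcd w−6.

−6+w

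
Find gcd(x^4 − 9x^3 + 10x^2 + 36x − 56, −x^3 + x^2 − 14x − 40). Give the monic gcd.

x + 2

Repeated division with remainder:
  x^4 − 9x^3 + 10x^2 + 36x − 56 = (−x + 8)(−x^3 + x^2 − 14x − 40) + (−12x^2 + 108x + 264)
  −x^3 + x^2 − 14x − 40 = ((1/12)x + 2/3)(−12x^2 + 108x + 264) + (−108x − 216)
  −12x^2 + 108x + 264 = ((1/9)x − 11/9)(−108x − 216) + (0)
Last nonzero remainder: −108x − 216. Dividing through by −108 gives the monic gcd x + 2.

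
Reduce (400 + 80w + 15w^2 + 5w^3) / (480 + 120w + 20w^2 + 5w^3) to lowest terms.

(20 - w + w^2)/(24 + w^2)

Apply the Euclidean algorithm:
  5w^3 + 15w^2 + 80w + 400 = (5w^3 + 20w^2 + 120w + 480) + (-5w^2 - 40w - 80)
  5w^3 + 20w^2 + 120w + 480 = (-w + 4)(-5w^2 - 40w - 80) + (200w + 800)
  -5w^2 - 40w - 80 = (-(1/40)w - 1/10)(200w + 800) + (0)
Last nonzero remainder: 200w + 800. Dividing through by 200 gives the monic gcd w + 4.
Cancel w + 4 from numerator and denominator to get the reduced form.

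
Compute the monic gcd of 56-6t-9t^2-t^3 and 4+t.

4+t

Repeated division with remainder:
  -t^3-9t^2-6t+56 = (-t^2-5t+14)(t+4) + (0)
The last nonzero remainder t+4 is already monic.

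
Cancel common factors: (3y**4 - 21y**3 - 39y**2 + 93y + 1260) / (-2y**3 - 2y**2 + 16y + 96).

Repeated division with remainder:
  3y**4 - 21y**3 - 39y**2 + 93y + 1260 = (-(3/2)y + 12)(-2y**3 - 2y**2 + 16y + 96) + (9y**2 + 45y + 108)
  -2y**3 - 2y**2 + 16y + 96 = (-(2/9)y + 8/9)(9y**2 + 45y + 108) + (0)
Last nonzero remainder: 9y**2 + 45y + 108. Dividing through by 9 gives the monic gcd y**2 + 5y + 12.
Cancel y**2 + 5y + 12 from numerator and denominator to get the reduced form.

(-3y**2 + 36y - 105)/(2y - 8)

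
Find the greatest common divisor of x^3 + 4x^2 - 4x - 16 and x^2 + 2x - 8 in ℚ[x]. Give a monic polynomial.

Apply the Euclidean algorithm:
  x^3 + 4x^2 - 4x - 16 = (x + 2)(x^2 + 2x - 8) + (0)
The last nonzero remainder x^2 + 2x - 8 is already monic.

x^2 + 2x - 8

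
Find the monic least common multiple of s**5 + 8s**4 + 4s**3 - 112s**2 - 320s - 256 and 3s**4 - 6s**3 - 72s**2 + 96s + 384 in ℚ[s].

s**6 + 4s**5 - 28s**4 - 128s**3 + 128s**2 + 1024s + 1024

By polynomial division,
  s**5 + 8s**4 + 4s**3 - 112s**2 - 320s - 256 = ((1/3)s + 10/3)(3s**4 - 6s**3 - 72s**2 + 96s + 384) + (48s**3 + 96s**2 - 768s - 1536)
  3s**4 - 6s**3 - 72s**2 + 96s + 384 = ((1/16)s - 1/4)(48s**3 + 96s**2 - 768s - 1536) + (0)
Last nonzero remainder: 48s**3 + 96s**2 - 768s - 1536. Dividing through by 48 gives the monic gcd s**3 + 2s**2 - 16s - 32.
Then lcm(f, g) = f·g / gcd(f, g); expanding and making the result monic gives the answer.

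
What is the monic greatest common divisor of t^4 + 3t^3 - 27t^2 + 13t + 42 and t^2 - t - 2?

t^2 - t - 2

Repeated division with remainder:
  t^4 + 3t^3 - 27t^2 + 13t + 42 = (t^2 + 4t - 21)(t^2 - t - 2) + (0)
The last nonzero remainder t^2 - t - 2 is already monic.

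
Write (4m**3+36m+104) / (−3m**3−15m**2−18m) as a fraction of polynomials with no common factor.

(−4m**2+8m−52)/(3m**2+9m)

Repeated division with remainder:
  4m**3+36m+104 = (−4/3)(−3m**3−15m**2−18m) + (−20m**2+12m+104)
  −3m**3−15m**2−18m = ((3/20)m+21/25)(−20m**2+12m+104) + (−(1092/25)m−2184/25)
  −20m**2+12m+104 = ((125/273)m−25/21)(−(1092/25)m−2184/25) + (0)
Last nonzero remainder: −(1092/25)m−2184/25. Dividing through by −1092/25 gives the monic gcd m+2.
Cancel m+2 from numerator and denominator to get the reduced form.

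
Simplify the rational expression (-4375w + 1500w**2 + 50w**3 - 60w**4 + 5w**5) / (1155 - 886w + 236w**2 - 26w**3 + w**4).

(-125w + 5w**3)/(33 - 14w + w**2)

Repeated division with remainder:
  5w**5 - 60w**4 + 50w**3 + 1500w**2 - 4375w = (5w + 70)(w**4 - 26w**3 + 236w**2 - 886w + 1155) + (690w**3 - 10590w**2 + 51870w - 80850)
  w**4 - 26w**3 + 236w**2 - 886w + 1155 = ((1/690)w - 49/3174)(690w**3 - 10590w**2 + 51870w - 80850) + (-(1408/529)w**2 + (16896/529)w - 49280/529)
  690w**3 - 10590w**2 + 51870w - 80850 = (-(182505/704)w + 55545/64)(-(1408/529)w**2 + (16896/529)w - 49280/529) + (0)
Last nonzero remainder: -(1408/529)w**2 + (16896/529)w - 49280/529. Dividing through by -1408/529 gives the monic gcd w**2 - 12w + 35.
Cancel w**2 - 12w + 35 from numerator and denominator to get the reduced form.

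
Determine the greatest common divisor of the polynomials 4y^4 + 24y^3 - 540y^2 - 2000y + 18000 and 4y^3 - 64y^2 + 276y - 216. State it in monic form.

y - 9

Euclidean algorithm in ℚ[y]:
  4y^4 + 24y^3 - 540y^2 - 2000y + 18000 = (y + 22)(4y^3 - 64y^2 + 276y - 216) + (592y^2 - 7856y + 22752)
  4y^3 - 64y^2 + 276y - 216 = ((1/148)y - 101/5476)(592y^2 - 7856y + 22752) + (-(30976/1369)y + 278784/1369)
  592y^2 - 7856y + 22752 = (-(50653/1936)y + 108151/968)(-(30976/1369)y + 278784/1369) + (0)
Last nonzero remainder: -(30976/1369)y + 278784/1369. Dividing through by -30976/1369 gives the monic gcd y - 9.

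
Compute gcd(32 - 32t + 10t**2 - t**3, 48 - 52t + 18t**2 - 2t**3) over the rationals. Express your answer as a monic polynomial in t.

By polynomial division,
  -t**3 + 10t**2 - 32t + 32 = (1/2)(-2t**3 + 18t**2 - 52t + 48) + (t**2 - 6t + 8)
  -2t**3 + 18t**2 - 52t + 48 = (-2t + 6)(t**2 - 6t + 8) + (0)
The last nonzero remainder t**2 - 6t + 8 is already monic.

8 - 6t + t**2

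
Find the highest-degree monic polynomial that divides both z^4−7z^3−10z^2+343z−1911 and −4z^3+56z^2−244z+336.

z−7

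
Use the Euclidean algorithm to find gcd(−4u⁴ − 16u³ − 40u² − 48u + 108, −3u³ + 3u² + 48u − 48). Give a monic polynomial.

u − 1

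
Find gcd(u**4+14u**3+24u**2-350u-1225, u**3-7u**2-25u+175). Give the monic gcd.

u**2-25

Apply the Euclidean algorithm:
  u**4+14u**3+24u**2-350u-1225 = (u+21)(u**3-7u**2-25u+175) + (196u**2-4900)
  u**3-7u**2-25u+175 = ((1/196)u-1/28)(196u**2-4900) + (0)
Last nonzero remainder: 196u**2-4900. Dividing through by 196 gives the monic gcd u**2-25.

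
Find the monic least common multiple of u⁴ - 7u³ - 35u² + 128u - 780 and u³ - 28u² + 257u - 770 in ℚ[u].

Apply the Euclidean algorithm:
  u⁴ - 7u³ - 35u² + 128u - 780 = (u + 21)(u³ - 28u² + 257u - 770) + (296u² - 4499u + 15390)
  u³ - 28u² + 257u - 770 = ((1/296)u - 3789/87616)(296u² - 4499u + 15390) + ((915161/87616)u - 4575805/43808)
  296u² - 4499u + 15390 = ((25934336/915161)u - 134841024/915161)((915161/87616)u - 4575805/43808) + (0)
Last nonzero remainder: (915161/87616)u - 4575805/43808. Dividing through by 915161/87616 gives the monic gcd u - 10.
Then lcm(f, g) = f·g / gcd(f, g); expanding and making the result monic gives the answer.

u⁶ - 25u⁵ + 168u⁴ + 219u³ - 5779u² + 23896u - 60060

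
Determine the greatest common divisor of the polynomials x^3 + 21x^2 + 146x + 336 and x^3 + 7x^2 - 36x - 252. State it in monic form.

x^2 + 13x + 42

Euclidean algorithm in ℚ[x]:
  x^3 + 21x^2 + 146x + 336 = (x^3 + 7x^2 - 36x - 252) + (14x^2 + 182x + 588)
  x^3 + 7x^2 - 36x - 252 = ((1/14)x - 3/7)(14x^2 + 182x + 588) + (0)
Last nonzero remainder: 14x^2 + 182x + 588. Dividing through by 14 gives the monic gcd x^2 + 13x + 42.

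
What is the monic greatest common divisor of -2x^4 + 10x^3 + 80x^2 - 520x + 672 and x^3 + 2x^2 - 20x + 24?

x - 2

Apply the Euclidean algorithm:
  -2x^4 + 10x^3 + 80x^2 - 520x + 672 = (-2x + 14)(x^3 + 2x^2 - 20x + 24) + (12x^2 - 192x + 336)
  x^3 + 2x^2 - 20x + 24 = ((1/12)x + 3/2)(12x^2 - 192x + 336) + (240x - 480)
  12x^2 - 192x + 336 = ((1/20)x - 7/10)(240x - 480) + (0)
Last nonzero remainder: 240x - 480. Dividing through by 240 gives the monic gcd x - 2.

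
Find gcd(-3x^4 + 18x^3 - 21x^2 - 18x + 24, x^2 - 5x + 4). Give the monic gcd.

By polynomial division,
  -3x^4 + 18x^3 - 21x^2 - 18x + 24 = (-3x^2 + 3x + 6)(x^2 - 5x + 4) + (0)
The last nonzero remainder x^2 - 5x + 4 is already monic.

x^2 - 5x + 4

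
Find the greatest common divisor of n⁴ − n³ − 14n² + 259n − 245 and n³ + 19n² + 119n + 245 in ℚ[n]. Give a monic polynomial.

Euclidean algorithm in ℚ[n]:
  n⁴ − n³ − 14n² + 259n − 245 = (n − 20)(n³ + 19n² + 119n + 245) + (247n² + 2394n + 4655)
  n³ + 19n² + 119n + 245 = ((1/247)n + 121/3211)(247n² + 2394n + 4655) + ((1680/169)n + 11760/169)
  247n² + 2394n + 4655 = ((41743/1680)n + 3211/48)((1680/169)n + 11760/169) + (0)
Last nonzero remainder: (1680/169)n + 11760/169. Dividing through by 1680/169 gives the monic gcd n + 7.

n + 7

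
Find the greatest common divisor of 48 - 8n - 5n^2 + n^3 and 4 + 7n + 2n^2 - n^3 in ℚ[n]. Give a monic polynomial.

-4 + n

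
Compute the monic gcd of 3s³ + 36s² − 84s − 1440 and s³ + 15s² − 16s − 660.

Repeated division with remainder:
  3s³ + 36s² − 84s − 1440 = (3)(s³ + 15s² − 16s − 660) + (−9s² − 36s + 540)
  s³ + 15s² − 16s − 660 = (−(1/9)s − 11/9)(−9s² − 36s + 540) + (0)
Last nonzero remainder: −9s² − 36s + 540. Dividing through by −9 gives the monic gcd s² + 4s − 60.

s² + 4s − 60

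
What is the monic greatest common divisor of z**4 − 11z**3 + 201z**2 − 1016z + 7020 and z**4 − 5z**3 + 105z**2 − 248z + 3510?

Repeated division with remainder:
  z**4 − 11z**3 + 201z**2 − 1016z + 7020 = (z**4 − 5z**3 + 105z**2 − 248z + 3510) + (−6z**3 + 96z**2 − 768z + 3510)
  z**4 − 5z**3 + 105z**2 − 248z + 3510 = (−(1/6)z − 11/6)(−6z**3 + 96z**2 − 768z + 3510) + (153z**2 − 1071z + 9945)
  −6z**3 + 96z**2 − 768z + 3510 = (−(2/51)z + 6/17)(153z**2 − 1071z + 9945) + (0)
Last nonzero remainder: 153z**2 − 1071z + 9945. Dividing through by 153 gives the monic gcd z**2 − 7z + 65.

z**2 − 7z + 65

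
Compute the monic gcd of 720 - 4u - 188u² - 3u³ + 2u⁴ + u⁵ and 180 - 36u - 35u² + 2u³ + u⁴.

10 - 7u + u²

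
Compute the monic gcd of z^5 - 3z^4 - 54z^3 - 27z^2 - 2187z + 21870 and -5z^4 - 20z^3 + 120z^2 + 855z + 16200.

z^3 + 12z^2 + 72z + 405

Repeated division with remainder:
  z^5 - 3z^4 - 54z^3 - 27z^2 - 2187z + 21870 = (-(1/5)z + 7/5)(-5z^4 - 20z^3 + 120z^2 + 855z + 16200) + (-2z^3 - 24z^2 - 144z - 810)
  -5z^4 - 20z^3 + 120z^2 + 855z + 16200 = ((5/2)z - 20)(-2z^3 - 24z^2 - 144z - 810) + (0)
Last nonzero remainder: -2z^3 - 24z^2 - 144z - 810. Dividing through by -2 gives the monic gcd z^3 + 12z^2 + 72z + 405.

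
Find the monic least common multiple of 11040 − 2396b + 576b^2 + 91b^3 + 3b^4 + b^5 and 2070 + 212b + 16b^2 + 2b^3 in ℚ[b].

99360 − 10524b + 2788b^2 + 1395b^3 + 118b^4 + 12b^5 + b^6

Repeated division with remainder:
  b^5 + 3b^4 + 91b^3 + 576b^2 − 2396b + 11040 = ((1/2)b^2 − (5/2)b + 25/2)(2b^3 + 16b^2 + 212b + 2070) + (−129b^2 + 129b − 14835)
  2b^3 + 16b^2 + 212b + 2070 = (−(2/129)b − 6/43)(−129b^2 + 129b − 14835) + (0)
Last nonzero remainder: −129b^2 + 129b − 14835. Dividing through by −129 gives the monic gcd b^2 − b + 115.
Then lcm(f, g) = f·g / gcd(f, g); expanding and making the result monic gives the answer.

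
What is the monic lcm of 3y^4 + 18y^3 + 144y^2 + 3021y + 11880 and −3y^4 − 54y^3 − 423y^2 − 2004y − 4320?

y^6 + 11y^5 + 114y^4 + 1463y^3 + 10723y^2 + 56052y + 142560

Repeated division with remainder:
  3y^4 + 18y^3 + 144y^2 + 3021y + 11880 = (−1)(−3y^4 − 54y^3 − 423y^2 − 2004y − 4320) + (−36y^3 − 279y^2 + 1017y + 7560)
  −3y^4 − 54y^3 − 423y^2 − 2004y − 4320 = ((1/12)y + 41/48)(−36y^3 − 279y^2 + 1017y + 7560) + (−(4311/16)y^2 − (56043/16)y − 21555/2)
  −36y^3 − 279y^2 + 1017y + 7560 = ((64/479)y − 336/479)(−(4311/16)y^2 − (56043/16)y − 21555/2) + (0)
Last nonzero remainder: −(4311/16)y^2 − (56043/16)y − 21555/2. Dividing through by −4311/16 gives the monic gcd y^2 + 13y + 40.
Then lcm(f, g) = f·g / gcd(f, g); expanding and making the result monic gives the answer.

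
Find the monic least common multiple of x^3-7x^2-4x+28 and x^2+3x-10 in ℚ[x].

x^4-2x^3-39x^2+8x+140

By polynomial division,
  x^3-7x^2-4x+28 = (x-10)(x^2+3x-10) + (36x-72)
  x^2+3x-10 = ((1/36)x+5/36)(36x-72) + (0)
Last nonzero remainder: 36x-72. Dividing through by 36 gives the monic gcd x-2.
Then lcm(f, g) = f·g / gcd(f, g); expanding and making the result monic gives the answer.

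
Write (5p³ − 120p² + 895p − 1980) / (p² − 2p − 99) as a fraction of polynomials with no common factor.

Repeated division with remainder:
  5p³ − 120p² + 895p − 1980 = (5p − 110)(p² − 2p − 99) + (1170p − 12870)
  p² − 2p − 99 = ((1/1170)p + 1/130)(1170p − 12870) + (0)
Last nonzero remainder: 1170p − 12870. Dividing through by 1170 gives the monic gcd p − 11.
Cancel p − 11 from numerator and denominator to get the reduced form.

(5p² − 65p + 180)/(p + 9)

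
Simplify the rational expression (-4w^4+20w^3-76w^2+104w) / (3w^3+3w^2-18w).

(-4w^2+12w-52)/(3w+9)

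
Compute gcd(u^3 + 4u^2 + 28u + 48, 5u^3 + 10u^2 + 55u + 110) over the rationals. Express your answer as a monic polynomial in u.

u + 2

Euclidean algorithm in ℚ[u]:
  u^3 + 4u^2 + 28u + 48 = (1/5)(5u^3 + 10u^2 + 55u + 110) + (2u^2 + 17u + 26)
  5u^3 + 10u^2 + 55u + 110 = ((5/2)u - 65/4)(2u^2 + 17u + 26) + ((1065/4)u + 1065/2)
  2u^2 + 17u + 26 = ((8/1065)u + 52/1065)((1065/4)u + 1065/2) + (0)
Last nonzero remainder: (1065/4)u + 1065/2. Dividing through by 1065/4 gives the monic gcd u + 2.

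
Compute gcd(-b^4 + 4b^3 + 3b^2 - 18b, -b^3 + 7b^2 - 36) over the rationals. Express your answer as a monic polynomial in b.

Apply the Euclidean algorithm:
  -b^4 + 4b^3 + 3b^2 - 18b = (b + 3)(-b^3 + 7b^2 - 36) + (-18b^2 + 18b + 108)
  -b^3 + 7b^2 - 36 = ((1/18)b - 1/3)(-18b^2 + 18b + 108) + (0)
Last nonzero remainder: -18b^2 + 18b + 108. Dividing through by -18 gives the monic gcd b^2 - b - 6.

b^2 - b - 6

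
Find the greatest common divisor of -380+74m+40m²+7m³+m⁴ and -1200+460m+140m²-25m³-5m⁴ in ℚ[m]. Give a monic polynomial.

Repeated division with remainder:
  m⁴+7m³+40m²+74m-380 = (-1/5)(-5m⁴-25m³+140m²+460m-1200) + (2m³+68m²+166m-620)
  -5m⁴-25m³+140m²+460m-1200 = (-(5/2)m+145/2)(2m³+68m²+166m-620) + (-4375m²-13125m+43750)
  2m³+68m²+166m-620 = (-(2/4375)m-62/4375)(-4375m²-13125m+43750) + (0)
Last nonzero remainder: -4375m²-13125m+43750. Dividing through by -4375 gives the monic gcd m²+3m-10.

-10+3m+m²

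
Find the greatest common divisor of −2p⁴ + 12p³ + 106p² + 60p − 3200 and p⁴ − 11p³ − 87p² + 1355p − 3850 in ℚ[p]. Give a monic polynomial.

By polynomial division,
  −2p⁴ + 12p³ + 106p² + 60p − 3200 = (−2)(p⁴ − 11p³ − 87p² + 1355p − 3850) + (−10p³ − 68p² + 2770p − 10900)
  p⁴ − 11p³ − 87p² + 1355p − 3850 = (−(1/10)p + 89/50)(−10p³ − 68p² + 2770p − 10900) + ((7776/25)p² − (23328/5)p + 15552)
  −10p³ − 68p² + 2770p − 10900 = (−(125/3888)p − 2725/3888)((7776/25)p² − (23328/5)p + 15552) + (0)
Last nonzero remainder: (7776/25)p² − (23328/5)p + 15552. Dividing through by 7776/25 gives the monic gcd p² − 15p + 50.

p² − 15p + 50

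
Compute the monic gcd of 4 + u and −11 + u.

1

Repeated division with remainder:
  u + 4 = (u − 11) + (15)
  u − 11 = ((1/15)u − 11/15)(15) + (0)
The last nonzero remainder is the constant 15, so the polynomials are coprime and gcd = 1.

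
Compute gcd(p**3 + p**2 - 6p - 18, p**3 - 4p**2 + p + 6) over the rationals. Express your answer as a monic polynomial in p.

p - 3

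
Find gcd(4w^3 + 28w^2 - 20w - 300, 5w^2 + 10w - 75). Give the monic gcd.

w^2 + 2w - 15

Apply the Euclidean algorithm:
  4w^3 + 28w^2 - 20w - 300 = ((4/5)w + 4)(5w^2 + 10w - 75) + (0)
Last nonzero remainder: 5w^2 + 10w - 75. Dividing through by 5 gives the monic gcd w^2 + 2w - 15.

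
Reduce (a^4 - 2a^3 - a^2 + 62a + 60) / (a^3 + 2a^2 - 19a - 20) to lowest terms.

(a^3 - 3a^2 + 2a + 60)/(a^2 + a - 20)

By polynomial division,
  a^4 - 2a^3 - a^2 + 62a + 60 = (a - 4)(a^3 + 2a^2 - 19a - 20) + (26a^2 + 6a - 20)
  a^3 + 2a^2 - 19a - 20 = ((1/26)a + 23/338)(26a^2 + 6a - 20) + (-(3150/169)a - 3150/169)
  26a^2 + 6a - 20 = (-(2197/1575)a + 338/315)(-(3150/169)a - 3150/169) + (0)
Last nonzero remainder: -(3150/169)a - 3150/169. Dividing through by -3150/169 gives the monic gcd a + 1.
Cancel a + 1 from numerator and denominator to get the reduced form.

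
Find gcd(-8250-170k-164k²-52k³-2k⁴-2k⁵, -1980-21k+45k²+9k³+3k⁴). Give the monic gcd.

By polynomial division,
  -2k⁵-2k⁴-52k³-164k²-170k-8250 = (-(2/3)k+4/3)(3k⁴+9k³+45k²-21k-1980) + (-34k³-238k²-1462k-5610)
  3k⁴+9k³+45k²-21k-1980 = (-(3/34)k+6/17)(-34k³-238k²-1462k-5610) + (0)
Last nonzero remainder: -34k³-238k²-1462k-5610. Dividing through by -34 gives the monic gcd k³+7k²+43k+165.

165+43k+7k²+k³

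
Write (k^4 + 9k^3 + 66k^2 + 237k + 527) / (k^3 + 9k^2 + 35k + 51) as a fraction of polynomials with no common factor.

Euclidean algorithm in ℚ[k]:
  k^4 + 9k^3 + 66k^2 + 237k + 527 = (k)(k^3 + 9k^2 + 35k + 51) + (31k^2 + 186k + 527)
  k^3 + 9k^2 + 35k + 51 = ((1/31)k + 3/31)(31k^2 + 186k + 527) + (0)
Last nonzero remainder: 31k^2 + 186k + 527. Dividing through by 31 gives the monic gcd k^2 + 6k + 17.
Cancel k^2 + 6k + 17 from numerator and denominator to get the reduced form.

(k^2 + 3k + 31)/(k + 3)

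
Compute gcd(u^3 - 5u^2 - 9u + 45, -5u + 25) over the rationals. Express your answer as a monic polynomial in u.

Euclidean algorithm in ℚ[u]:
  u^3 - 5u^2 - 9u + 45 = (-(1/5)u^2 + 9/5)(-5u + 25) + (0)
Last nonzero remainder: -5u + 25. Dividing through by -5 gives the monic gcd u - 5.

u - 5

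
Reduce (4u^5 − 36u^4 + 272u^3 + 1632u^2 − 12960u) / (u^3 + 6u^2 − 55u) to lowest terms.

By polynomial division,
  4u^5 − 36u^4 + 272u^3 + 1632u^2 − 12960u = (4u^2 − 60u + 852)(u^3 + 6u^2 − 55u) + (−6780u^2 + 33900u)
  u^3 + 6u^2 − 55u = (−(1/6780)u − 11/6780)(−6780u^2 + 33900u) + (0)
Last nonzero remainder: −6780u^2 + 33900u. Dividing through by −6780 gives the monic gcd u^2 − 5u.
Cancel u^2 − 5u from numerator and denominator to get the reduced form.

(4u^3 − 16u^2 + 192u + 2592)/(u + 11)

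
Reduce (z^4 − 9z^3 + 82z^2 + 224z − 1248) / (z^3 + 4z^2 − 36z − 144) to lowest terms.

Euclidean algorithm in ℚ[z]:
  z^4 − 9z^3 + 82z^2 + 224z − 1248 = (z − 13)(z^3 + 4z^2 − 36z − 144) + (170z^2 − 100z − 3120)
  z^3 + 4z^2 − 36z − 144 = ((1/170)z + 39/1445)(170z^2 − 100z − 3120) + (−(4320/289)z − 17280/289)
  170z^2 − 100z − 3120 = (−(4913/432)z + 3757/72)(−(4320/289)z − 17280/289) + (0)
Last nonzero remainder: −(4320/289)z − 17280/289. Dividing through by −4320/289 gives the monic gcd z + 4.
Cancel z + 4 from numerator and denominator to get the reduced form.

(z^3 − 13z^2 + 134z − 312)/(z^2 − 36)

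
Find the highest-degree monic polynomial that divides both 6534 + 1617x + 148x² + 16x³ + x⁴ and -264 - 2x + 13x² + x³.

Repeated division with remainder:
  x⁴ + 16x³ + 148x² + 1617x + 6534 = (x + 3)(x³ + 13x² - 2x - 264) + (111x² + 1887x + 7326)
  x³ + 13x² - 2x - 264 = ((1/111)x - 4/111)(111x² + 1887x + 7326) + (0)
Last nonzero remainder: 111x² + 1887x + 7326. Dividing through by 111 gives the monic gcd x² + 17x + 66.

66 + 17x + x²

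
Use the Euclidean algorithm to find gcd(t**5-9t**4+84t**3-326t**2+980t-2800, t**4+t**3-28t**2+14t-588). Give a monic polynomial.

t**2+14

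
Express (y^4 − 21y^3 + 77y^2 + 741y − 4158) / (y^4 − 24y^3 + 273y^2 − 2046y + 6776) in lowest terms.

(y^2 − 3y − 54)/(y^2 − 6y + 88)

Euclidean algorithm in ℚ[y]:
  y^4 − 21y^3 + 77y^2 + 741y − 4158 = (y^4 − 24y^3 + 273y^2 − 2046y + 6776) + (3y^3 − 196y^2 + 2787y − 10934)
  y^4 − 24y^3 + 273y^2 − 2046y + 6776 = ((1/3)y + 124/9)(3y^3 − 196y^2 + 2787y − 10934) + ((18400/9)y^2 − 36800y + 1416800/9)
  3y^3 − 196y^2 + 2787y − 10934 = ((27/18400)y − 639/9200)((18400/9)y^2 − 36800y + 1416800/9) + (0)
Last nonzero remainder: (18400/9)y^2 − 36800y + 1416800/9. Dividing through by 18400/9 gives the monic gcd y^2 − 18y + 77.
Cancel y^2 − 18y + 77 from numerator and denominator to get the reduced form.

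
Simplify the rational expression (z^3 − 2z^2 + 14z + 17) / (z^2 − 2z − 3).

(z^2 − 3z + 17)/(z − 3)

Euclidean algorithm in ℚ[z]:
  z^3 − 2z^2 + 14z + 17 = (z)(z^2 − 2z − 3) + (17z + 17)
  z^2 − 2z − 3 = ((1/17)z − 3/17)(17z + 17) + (0)
Last nonzero remainder: 17z + 17. Dividing through by 17 gives the monic gcd z + 1.
Cancel z + 1 from numerator and denominator to get the reduced form.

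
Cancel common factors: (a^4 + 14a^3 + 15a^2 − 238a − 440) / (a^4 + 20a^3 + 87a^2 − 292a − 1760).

(a + 2)/(a + 8)

By polynomial division,
  a^4 + 14a^3 + 15a^2 − 238a − 440 = (a^4 + 20a^3 + 87a^2 − 292a − 1760) + (−6a^3 − 72a^2 + 54a + 1320)
  a^4 + 20a^3 + 87a^2 − 292a − 1760 = (−(1/6)a − 4/3)(−6a^3 − 72a^2 + 54a + 1320) + (0)
Last nonzero remainder: −6a^3 − 72a^2 + 54a + 1320. Dividing through by −6 gives the monic gcd a^3 + 12a^2 − 9a − 220.
Cancel a^3 + 12a^2 − 9a − 220 from numerator and denominator to get the reduced form.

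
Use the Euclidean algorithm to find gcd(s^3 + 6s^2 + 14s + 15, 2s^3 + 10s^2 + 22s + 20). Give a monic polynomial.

s^2 + 3s + 5

Repeated division with remainder:
  s^3 + 6s^2 + 14s + 15 = (1/2)(2s^3 + 10s^2 + 22s + 20) + (s^2 + 3s + 5)
  2s^3 + 10s^2 + 22s + 20 = (2s + 4)(s^2 + 3s + 5) + (0)
The last nonzero remainder s^2 + 3s + 5 is already monic.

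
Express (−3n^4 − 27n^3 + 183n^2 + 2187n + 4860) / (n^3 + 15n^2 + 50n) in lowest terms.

(−3n^3 − 12n^2 + 243n + 972)/(n^2 + 10n)

Apply the Euclidean algorithm:
  −3n^4 − 27n^3 + 183n^2 + 2187n + 4860 = (−3n + 18)(n^3 + 15n^2 + 50n) + (63n^2 + 1287n + 4860)
  n^3 + 15n^2 + 50n = ((1/63)n − 38/441)(63n^2 + 1287n + 4860) + ((4104/49)n + 20520/49)
  63n^2 + 1287n + 4860 = ((343/456)n + 441/38)((4104/49)n + 20520/49) + (0)
Last nonzero remainder: (4104/49)n + 20520/49. Dividing through by 4104/49 gives the monic gcd n + 5.
Cancel n + 5 from numerator and denominator to get the reduced form.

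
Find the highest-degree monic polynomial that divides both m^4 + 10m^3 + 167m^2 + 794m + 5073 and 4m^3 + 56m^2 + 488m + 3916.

Apply the Euclidean algorithm:
  m^4 + 10m^3 + 167m^2 + 794m + 5073 = ((1/4)m - 1)(4m^3 + 56m^2 + 488m + 3916) + (101m^2 + 303m + 8989)
  4m^3 + 56m^2 + 488m + 3916 = ((4/101)m + 44/101)(101m^2 + 303m + 8989) + (0)
Last nonzero remainder: 101m^2 + 303m + 8989. Dividing through by 101 gives the monic gcd m^2 + 3m + 89.

m^2 + 3m + 89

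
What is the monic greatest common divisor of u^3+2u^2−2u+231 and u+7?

u+7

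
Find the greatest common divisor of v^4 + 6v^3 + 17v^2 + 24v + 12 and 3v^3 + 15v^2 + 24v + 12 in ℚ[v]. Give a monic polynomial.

Euclidean algorithm in ℚ[v]:
  v^4 + 6v^3 + 17v^2 + 24v + 12 = ((1/3)v + 1/3)(3v^3 + 15v^2 + 24v + 12) + (4v^2 + 12v + 8)
  3v^3 + 15v^2 + 24v + 12 = ((3/4)v + 3/2)(4v^2 + 12v + 8) + (0)
Last nonzero remainder: 4v^2 + 12v + 8. Dividing through by 4 gives the monic gcd v^2 + 3v + 2.

v^2 + 3v + 2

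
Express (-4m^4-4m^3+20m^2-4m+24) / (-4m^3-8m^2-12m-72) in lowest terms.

(m^3-2m^2+m-2)/(m^2-m+6)

Repeated division with remainder:
  -4m^4-4m^3+20m^2-4m+24 = (m-1)(-4m^3-8m^2-12m-72) + (24m^2+56m-48)
  -4m^3-8m^2-12m-72 = (-(1/6)m+1/18)(24m^2+56m-48) + (-(208/9)m-208/3)
  24m^2+56m-48 = (-(27/26)m+9/13)(-(208/9)m-208/3) + (0)
Last nonzero remainder: -(208/9)m-208/3. Dividing through by -208/9 gives the monic gcd m+3.
Cancel m+3 from numerator and denominator to get the reduced form.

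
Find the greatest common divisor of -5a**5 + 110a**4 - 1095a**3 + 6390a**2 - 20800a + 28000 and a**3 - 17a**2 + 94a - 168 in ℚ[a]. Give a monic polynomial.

a**2 - 11a + 28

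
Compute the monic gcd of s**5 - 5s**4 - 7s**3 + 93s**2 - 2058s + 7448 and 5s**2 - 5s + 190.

s**2 - s + 38

Euclidean algorithm in ℚ[s]:
  s**5 - 5s**4 - 7s**3 + 93s**2 - 2058s + 7448 = ((1/5)s**3 - (4/5)s**2 - (49/5)s + 196/5)(5s**2 - 5s + 190) + (0)
Last nonzero remainder: 5s**2 - 5s + 190. Dividing through by 5 gives the monic gcd s**2 - s + 38.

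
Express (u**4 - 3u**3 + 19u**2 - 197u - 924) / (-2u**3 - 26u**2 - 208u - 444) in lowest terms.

Apply the Euclidean algorithm:
  u**4 - 3u**3 + 19u**2 - 197u - 924 = (-(1/2)u + 8)(-2u**3 - 26u**2 - 208u - 444) + (123u**2 + 1245u + 2628)
  -2u**3 - 26u**2 - 208u - 444 = (-(2/123)u - 236/5043)(123u**2 + 1245u + 2628) + (-(179876/1681)u - 539628/1681)
  123u**2 + 1245u + 2628 = (-(206763/179876)u - 368139/44969)(-(179876/1681)u - 539628/1681) + (0)
Last nonzero remainder: -(179876/1681)u - 539628/1681. Dividing through by -179876/1681 gives the monic gcd u + 3.
Cancel u + 3 from numerator and denominator to get the reduced form.

(-u**3 + 6u**2 - 37u + 308)/(2u**2 + 20u + 148)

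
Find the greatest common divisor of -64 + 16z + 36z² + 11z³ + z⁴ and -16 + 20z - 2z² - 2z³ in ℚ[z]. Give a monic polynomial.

Apply the Euclidean algorithm:
  z⁴ + 11z³ + 36z² + 16z - 64 = (-(1/2)z - 5)(-2z³ - 2z² + 20z - 16) + (36z² + 108z - 144)
  -2z³ - 2z² + 20z - 16 = (-(1/18)z + 1/9)(36z² + 108z - 144) + (0)
Last nonzero remainder: 36z² + 108z - 144. Dividing through by 36 gives the monic gcd z² + 3z - 4.

-4 + 3z + z²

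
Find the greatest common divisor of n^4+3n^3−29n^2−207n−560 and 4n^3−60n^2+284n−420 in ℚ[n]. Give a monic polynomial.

By polynomial division,
  n^4+3n^3−29n^2−207n−560 = ((1/4)n+9/2)(4n^3−60n^2+284n−420) + (170n^2−1380n+1330)
  4n^3−60n^2+284n−420 = ((2/85)n−234/1445)(170n^2−1380n+1330) + ((8448/289)n−59136/289)
  170n^2−1380n+1330 = ((24565/4224)n−27455/4224)((8448/289)n−59136/289) + (0)
Last nonzero remainder: (8448/289)n−59136/289. Dividing through by 8448/289 gives the monic gcd n−7.

n−7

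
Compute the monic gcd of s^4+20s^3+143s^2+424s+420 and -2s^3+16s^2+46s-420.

s+5

Euclidean algorithm in ℚ[s]:
  s^4+20s^3+143s^2+424s+420 = (-(1/2)s-14)(-2s^3+16s^2+46s-420) + (390s^2+858s-5460)
  -2s^3+16s^2+46s-420 = (-(1/195)s+17/325)(390s^2+858s-5460) + (-(672/25)s-672/5)
  390s^2+858s-5460 = (-(1625/112)s+325/8)(-(672/25)s-672/5) + (0)
Last nonzero remainder: -(672/25)s-672/5. Dividing through by -672/25 gives the monic gcd s+5.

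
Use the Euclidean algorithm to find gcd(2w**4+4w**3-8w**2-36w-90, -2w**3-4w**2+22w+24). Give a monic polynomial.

Repeated division with remainder:
  2w**4+4w**3-8w**2-36w-90 = (-w)(-2w**3-4w**2+22w+24) + (14w**2-12w-90)
  -2w**3-4w**2+22w+24 = (-(1/7)w-20/49)(14w**2-12w-90) + ((208/49)w-624/49)
  14w**2-12w-90 = ((343/104)w+735/104)((208/49)w-624/49) + (0)
Last nonzero remainder: (208/49)w-624/49. Dividing through by 208/49 gives the monic gcd w-3.

w-3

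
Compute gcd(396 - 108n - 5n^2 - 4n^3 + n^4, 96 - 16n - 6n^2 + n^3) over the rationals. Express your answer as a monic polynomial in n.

By polynomial division,
  n^4 - 4n^3 - 5n^2 - 108n + 396 = (n + 2)(n^3 - 6n^2 - 16n + 96) + (23n^2 - 172n + 204)
  n^3 - 6n^2 - 16n + 96 = ((1/23)n + 34/529)(23n^2 - 172n + 204) + (-(7308/529)n + 43848/529)
  23n^2 - 172n + 204 = (-(12167/7308)n + 8993/3654)(-(7308/529)n + 43848/529) + (0)
Last nonzero remainder: -(7308/529)n + 43848/529. Dividing through by -7308/529 gives the monic gcd n - 6.

-6 + n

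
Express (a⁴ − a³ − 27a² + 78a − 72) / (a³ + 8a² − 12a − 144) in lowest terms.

(a² − 3a + 3)/(a + 6)

Apply the Euclidean algorithm:
  a⁴ − a³ − 27a² + 78a − 72 = (a − 9)(a³ + 8a² − 12a − 144) + (57a² + 114a − 1368)
  a³ + 8a² − 12a − 144 = ((1/57)a + 2/19)(57a² + 114a − 1368) + (0)
Last nonzero remainder: 57a² + 114a − 1368. Dividing through by 57 gives the monic gcd a² + 2a − 24.
Cancel a² + 2a − 24 from numerator and denominator to get the reduced form.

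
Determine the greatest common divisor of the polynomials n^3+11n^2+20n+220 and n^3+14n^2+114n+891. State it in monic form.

n+11

Apply the Euclidean algorithm:
  n^3+11n^2+20n+220 = (n^3+14n^2+114n+891) + (-3n^2-94n-671)
  n^3+14n^2+114n+891 = (-(1/3)n+52/9)(-3n^2-94n-671) + ((3901/9)n+42911/9)
  -3n^2-94n-671 = (-(27/3901)n-549/3901)((3901/9)n+42911/9) + (0)
Last nonzero remainder: (3901/9)n+42911/9. Dividing through by 3901/9 gives the monic gcd n+11.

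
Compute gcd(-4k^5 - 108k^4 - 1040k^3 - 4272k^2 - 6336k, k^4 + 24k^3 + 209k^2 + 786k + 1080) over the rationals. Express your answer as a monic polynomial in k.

Apply the Euclidean algorithm:
  -4k^5 - 108k^4 - 1040k^3 - 4272k^2 - 6336k = (-4k - 12)(k^4 + 24k^3 + 209k^2 + 786k + 1080) + (84k^3 + 1380k^2 + 7416k + 12960)
  k^4 + 24k^3 + 209k^2 + 786k + 1080 = ((1/84)k + 53/588)(84k^3 + 1380k^2 + 7416k + 12960) + (-(180/49)k^2 - (1800/49)k - 4320/49)
  84k^3 + 1380k^2 + 7416k + 12960 = (-(343/15)k - 147)(-(180/49)k^2 - (1800/49)k - 4320/49) + (0)
Last nonzero remainder: -(180/49)k^2 - (1800/49)k - 4320/49. Dividing through by -180/49 gives the monic gcd k^2 + 10k + 24.

k^2 + 10k + 24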